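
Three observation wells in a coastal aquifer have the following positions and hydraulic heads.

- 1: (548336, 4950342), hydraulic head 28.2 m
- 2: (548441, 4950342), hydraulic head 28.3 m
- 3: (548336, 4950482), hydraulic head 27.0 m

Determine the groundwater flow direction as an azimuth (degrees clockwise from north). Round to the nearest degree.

∂h/∂x = (28.3 − 28.2) / (548441 − 548336) = +0.0009524
∂h/∂y = (27.0 − 28.2) / (4950482 − 4950342) = -0.008571
Flow direction (−∇h) has components (-0.0009524 E, +0.008571 N).
Azimuth = atan2(E, N) = atan2(-0.0009524, +0.008571) = 353.7° ≈ 354°.

354°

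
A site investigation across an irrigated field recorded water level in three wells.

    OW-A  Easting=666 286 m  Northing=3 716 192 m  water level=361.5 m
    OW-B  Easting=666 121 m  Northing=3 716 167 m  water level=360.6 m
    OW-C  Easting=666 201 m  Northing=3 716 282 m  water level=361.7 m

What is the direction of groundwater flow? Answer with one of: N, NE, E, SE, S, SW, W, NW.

SW

Three-point gradient (reference OW-A): Δ to OW-B = (-165, -25, -0.9), Δ to OW-C = (-85, 90, +0.2).
∂h/∂x = +0.004477, ∂h/∂y = +0.006451 (det = -16975).
Flow = −∇h = (-0.004477 east, -0.006451 north), which points southwest.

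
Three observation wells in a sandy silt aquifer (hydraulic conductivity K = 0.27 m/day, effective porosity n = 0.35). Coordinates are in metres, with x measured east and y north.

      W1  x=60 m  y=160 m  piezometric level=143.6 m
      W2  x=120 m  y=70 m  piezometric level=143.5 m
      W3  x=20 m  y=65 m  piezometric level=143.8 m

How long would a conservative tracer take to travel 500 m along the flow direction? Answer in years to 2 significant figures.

580 years

Taking W1 as reference: W2−W1 = (60, -90, -0.1); W3−W1 = (-40, -95, +0.2).
Solve a·Δx + b·Δy = Δh: det = 60·(-95) − (-40)·(-90) = -9300.
∂h/∂x = [(-0.1)·(-95) − (+0.2)·(-90)] / -9300 = -0.002957
∂h/∂y = [60·(+0.2) − (-40)·(-0.1)] / -9300 = -0.0008602
|∇h| = √(-0.002957² + -0.0008602²) = 0.00308
Seepage velocity v = K·i/n = 0.27 × 0.00308 / 0.35 = 0.002376 m/day.
t = 500 / 0.002376 = 2.104e+05 days = 576 years.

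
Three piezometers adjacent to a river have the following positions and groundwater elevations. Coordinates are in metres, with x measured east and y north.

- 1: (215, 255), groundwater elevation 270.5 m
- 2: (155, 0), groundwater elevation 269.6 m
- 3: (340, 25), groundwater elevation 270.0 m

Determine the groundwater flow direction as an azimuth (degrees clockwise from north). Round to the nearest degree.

209°

Three-point gradient (reference 1): Δ to 2 = (-60, -255, -0.9), Δ to 3 = (125, -230, -0.5).
∂h/∂x = +0.001741, ∂h/∂y = +0.003120 (det = 45675).
Flow direction (−∇h) has components (-0.001741 E, -0.003120 N).
Azimuth = atan2(E, N) = atan2(-0.001741, -0.003120) = 209.2° ≈ 209°.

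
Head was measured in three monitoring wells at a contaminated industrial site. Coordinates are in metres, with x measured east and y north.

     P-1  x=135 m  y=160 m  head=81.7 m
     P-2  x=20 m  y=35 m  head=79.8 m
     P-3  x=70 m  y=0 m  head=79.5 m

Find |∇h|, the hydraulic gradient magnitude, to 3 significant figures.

Taking P-1 as reference: P-2−P-1 = (-115, -125, -1.9); P-3−P-1 = (-65, -160, -2.2).
Determinant of the coordinate differences = (-115)·(-160) − (-65)·(-125) = 10275.
∂h/∂x = [(-1.9)·(-160) − (-2.2)·(-125)] / 10275 = +0.002822
∂h/∂y = [(-115)·(-2.2) − (-65)·(-1.9)] / 10275 = +0.01260
|∇h| = √(0.002822² + 0.01260²) = 0.01291

0.0129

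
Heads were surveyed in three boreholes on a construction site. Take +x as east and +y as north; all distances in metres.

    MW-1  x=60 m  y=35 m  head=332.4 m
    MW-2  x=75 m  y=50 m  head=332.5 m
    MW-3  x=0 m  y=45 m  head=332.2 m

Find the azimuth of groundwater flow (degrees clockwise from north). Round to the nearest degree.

233°

Taking MW-1 as reference: MW-2−MW-1 = (15, 15, +0.1); MW-3−MW-1 = (-60, 10, -0.2).
Determinant of the coordinate differences = 15·10 − (-60)·15 = 1050.
∂h/∂x = [(+0.1)·10 − (-0.2)·15] / 1050 = +0.003810
∂h/∂y = [15·(-0.2) − (-60)·(+0.1)] / 1050 = +0.002857
Flow direction (−∇h) has components (-0.003810 E, -0.002857 N).
Azimuth = atan2(E, N) = atan2(-0.003810, -0.002857) = 233.1° ≈ 233°.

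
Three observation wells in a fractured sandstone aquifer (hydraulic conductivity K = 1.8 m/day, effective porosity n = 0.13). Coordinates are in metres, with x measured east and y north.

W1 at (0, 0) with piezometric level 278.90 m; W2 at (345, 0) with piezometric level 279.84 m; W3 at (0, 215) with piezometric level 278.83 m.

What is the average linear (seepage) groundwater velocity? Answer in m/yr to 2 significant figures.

∂h/∂x = (279.84 − 278.90) / (345 − 0) = +0.002725
∂h/∂y = (278.83 − 278.90) / (215 − 0) = -0.0003256
|∇h| = √(0.002725² + -0.0003256²) = 0.002744
Seepage velocity v = K·i/n = 1.8 × 0.002744 / 0.13 = 0.03799 m/day = 13.88 m/yr.

14 m/yr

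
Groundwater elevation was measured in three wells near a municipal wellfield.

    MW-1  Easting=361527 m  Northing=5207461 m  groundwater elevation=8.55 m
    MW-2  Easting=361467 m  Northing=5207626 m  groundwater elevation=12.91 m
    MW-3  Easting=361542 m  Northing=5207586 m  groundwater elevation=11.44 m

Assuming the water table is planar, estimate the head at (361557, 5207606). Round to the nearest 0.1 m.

11.8 m

Differences from MW-1: to MW-2 (Δx, Δy, Δh) = (-60, 165, +4.36); to MW-3 = (15, 125, +2.89).
Determinant of the coordinate differences = (-60)·125 − 15·165 = -9975.
∂h/∂x = [(+4.36)·125 − (+2.89)·165] / -9975 = -0.006832
∂h/∂y = [(-60)·(+2.89) − 15·(+4.36)] / -9975 = +0.02394
h(361557, 5207606) = 8.55 + (-0.006832)·(30) + (+0.02394)·(145) = 8.55 -0.205 +3.471 = 11.816 m.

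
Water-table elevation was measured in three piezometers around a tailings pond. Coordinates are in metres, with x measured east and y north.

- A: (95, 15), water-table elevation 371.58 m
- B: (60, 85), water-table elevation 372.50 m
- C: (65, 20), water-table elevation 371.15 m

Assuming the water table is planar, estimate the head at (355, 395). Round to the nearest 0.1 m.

384.7 m

Taking A as reference: B−A = (-35, 70, +0.92); C−A = (-30, 5, -0.43).
Solve a·Δx + b·Δy = Δh: det = (-35)·5 − (-30)·70 = 1925.
∂h/∂x = [(+0.92)·5 − (-0.43)·70] / 1925 = +0.01803
∂h/∂y = [(-35)·(-0.43) − (-30)·(+0.92)] / 1925 = +0.02216
h(355, 395) = 371.58 + (+0.01803)·(260) + (+0.02216)·(380) = 371.58 +4.687 +8.419 = 384.686 m.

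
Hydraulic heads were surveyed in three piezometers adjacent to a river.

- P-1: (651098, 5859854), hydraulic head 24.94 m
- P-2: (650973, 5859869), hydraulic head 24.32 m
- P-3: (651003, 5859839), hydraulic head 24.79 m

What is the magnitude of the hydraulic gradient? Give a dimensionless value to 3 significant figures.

0.0127

With h = a·x + b·y + c and P-1 as origin, the differences give:
  (-125)·a + 15·b = -0.62
  (-95)·a + (-15)·b = -0.15
Eliminate b (×(-15) and ×15, subtract): 3300·a = 11.550 → a = ∂h/∂x = +0.003500
Back-substitute: b = ∂h/∂y = -0.01217.
|∇h| = √(0.003500² + -0.01217²) = 0.01266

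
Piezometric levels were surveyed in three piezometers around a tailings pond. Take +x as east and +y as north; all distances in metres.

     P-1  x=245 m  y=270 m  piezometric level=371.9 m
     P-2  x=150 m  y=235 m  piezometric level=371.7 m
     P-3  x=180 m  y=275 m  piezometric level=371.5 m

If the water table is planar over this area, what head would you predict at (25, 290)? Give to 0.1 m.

Differences from P-1: to P-2 (Δx, Δy, Δh) = (-95, -35, -0.2); to P-3 = (-65, 5, -0.4).
Solve a·Δx + b·Δy = Δh: det = (-95)·5 − (-65)·(-35) = -2750.
∂h/∂x = [(-0.2)·5 − (-0.4)·(-35)] / -2750 = +0.005455
∂h/∂y = [(-95)·(-0.4) − (-65)·(-0.2)] / -2750 = -0.009091
h(25, 290) = 371.9 + (+0.005455)·(-220) + (-0.009091)·(20) = 371.9 -1.200 -0.182 = 370.518 m.

370.5 m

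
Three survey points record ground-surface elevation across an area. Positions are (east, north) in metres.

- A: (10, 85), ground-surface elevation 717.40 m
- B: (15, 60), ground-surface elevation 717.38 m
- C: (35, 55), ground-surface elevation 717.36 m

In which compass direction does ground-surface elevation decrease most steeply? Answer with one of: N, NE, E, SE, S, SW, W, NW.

Taking A as reference: B−A = (5, -25, -0.02); C−A = (25, -30, -0.04).
Determinant of the coordinate differences = 5·(-30) − 25·(-25) = 475.
∂z/∂x = [(-0.02)·(-30) − (-0.04)·(-25)] / 475 = -0.0008421
∂z/∂y = [5·(-0.04) − 25·(-0.02)] / 475 = +0.0006316
Steepest decrease is along −∇f = (+0.0008421 E, -0.0006316 N) → southeast.

SE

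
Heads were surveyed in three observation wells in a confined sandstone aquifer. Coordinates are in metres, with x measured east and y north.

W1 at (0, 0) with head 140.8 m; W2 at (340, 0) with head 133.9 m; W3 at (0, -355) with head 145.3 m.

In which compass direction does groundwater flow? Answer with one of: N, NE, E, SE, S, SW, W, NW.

NE

∂h/∂x = (133.9 − 140.8) / (340 − 0) = -0.02029
∂h/∂y = (145.3 − 140.8) / (-355 − 0) = -0.01268
Flow = −∇h = (+0.02029 east, +0.01268 north), which points northeast.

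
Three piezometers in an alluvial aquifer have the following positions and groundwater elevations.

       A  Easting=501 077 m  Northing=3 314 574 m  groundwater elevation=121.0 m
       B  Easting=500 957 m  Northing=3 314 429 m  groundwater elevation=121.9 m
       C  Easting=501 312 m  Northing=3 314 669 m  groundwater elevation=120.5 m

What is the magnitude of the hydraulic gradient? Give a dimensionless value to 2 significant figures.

0.0067

With h = a·x + b·y + c and A as origin, the differences give:
  (-120)·a + (-145)·b = +0.9
  235·a + 95·b = -0.5
Eliminate b (×95 and ×(-145), subtract): 22675·a = 13.00 → a = ∂h/∂x = +0.0005733
Back-substitute: b = ∂h/∂y = -0.006681.
|∇h| = √(0.0005733² + -0.006681²) = 0.006706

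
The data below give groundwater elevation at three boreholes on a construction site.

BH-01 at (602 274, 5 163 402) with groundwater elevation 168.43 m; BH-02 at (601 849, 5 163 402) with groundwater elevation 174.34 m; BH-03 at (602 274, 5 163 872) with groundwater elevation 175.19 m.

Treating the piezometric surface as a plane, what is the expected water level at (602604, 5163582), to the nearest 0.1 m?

166.4 m

∂h/∂x = (174.34 − 168.43) / (601849 − 602274) = -0.01391
∂h/∂y = (175.19 − 168.43) / (5163872 − 5163402) = +0.01438
h(602604, 5163582) = 168.43 + (-0.01391)·(330) + (+0.01438)·(180) = 168.43 -4.589 +2.589 = 166.430 m.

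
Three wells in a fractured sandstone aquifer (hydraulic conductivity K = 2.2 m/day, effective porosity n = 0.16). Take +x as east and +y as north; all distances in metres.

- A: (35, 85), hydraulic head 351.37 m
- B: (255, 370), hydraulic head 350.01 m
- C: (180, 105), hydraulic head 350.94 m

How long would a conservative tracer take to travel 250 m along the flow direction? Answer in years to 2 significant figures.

13 years

Differences from A: to B (Δx, Δy, Δh) = (220, 285, -1.36); to C = (145, 20, -0.43).
Solve a·Δx + b·Δy = Δh: det = 220·20 − 145·285 = -36925.
∂h/∂x = [(-1.36)·20 − (-0.43)·285] / -36925 = -0.002582
∂h/∂y = [220·(-0.43) − 145·(-1.36)] / -36925 = -0.002779
|∇h| = √(-0.002582² + -0.002779²) = 0.003793
Seepage velocity v = K·i/n = 2.2 × 0.003793 / 0.16 = 0.05215 m/day.
t = 250 / 0.05215 = 4794 days = 13.1 years.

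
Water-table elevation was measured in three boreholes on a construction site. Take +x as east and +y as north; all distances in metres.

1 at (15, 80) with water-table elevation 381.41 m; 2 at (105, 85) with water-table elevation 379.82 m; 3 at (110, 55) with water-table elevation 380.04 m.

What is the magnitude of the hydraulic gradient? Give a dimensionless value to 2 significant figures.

With h = a·x + b·y + c and 1 as origin, the differences give:
  90·a + 5·b = -1.59
  95·a + (-25)·b = -1.37
Eliminate b (×(-25) and ×5, subtract): -2725·a = 46.600 → a = ∂h/∂x = -0.01710
Back-substitute: b = ∂h/∂y = -0.01018.
|∇h| = √(-0.01710² + -0.01018²) = 0.0199

0.020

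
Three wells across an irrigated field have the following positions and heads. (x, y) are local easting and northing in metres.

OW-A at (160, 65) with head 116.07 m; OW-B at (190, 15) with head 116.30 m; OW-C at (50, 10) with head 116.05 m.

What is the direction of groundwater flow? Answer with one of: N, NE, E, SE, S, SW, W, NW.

With h = a·x + b·y + c and OW-A as origin, the differences give:
  30·a + (-50)·b = +0.23
  (-110)·a + (-55)·b = -0.02
Eliminate b (×(-55) and ×(-50), subtract): -7150·a = -13.650 → a = ∂h/∂x = +0.001909
Back-substitute: b = ∂h/∂y = -0.003455.
Flow = −∇h = (-0.001909 east, +0.003455 north), which points northwest.

NW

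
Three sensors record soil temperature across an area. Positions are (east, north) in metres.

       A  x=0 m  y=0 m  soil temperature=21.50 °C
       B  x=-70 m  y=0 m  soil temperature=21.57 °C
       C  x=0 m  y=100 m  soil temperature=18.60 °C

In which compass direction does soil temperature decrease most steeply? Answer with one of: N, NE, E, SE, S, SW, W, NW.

∂T/∂x = (21.57 − 21.50) / (-70 − 0) = -0.001000
∂T/∂y = (18.60 − 21.50) / (100 − 0) = -0.02900
Steepest decrease is along −∇f = (+0.001000 E, +0.02900 N) → north.

N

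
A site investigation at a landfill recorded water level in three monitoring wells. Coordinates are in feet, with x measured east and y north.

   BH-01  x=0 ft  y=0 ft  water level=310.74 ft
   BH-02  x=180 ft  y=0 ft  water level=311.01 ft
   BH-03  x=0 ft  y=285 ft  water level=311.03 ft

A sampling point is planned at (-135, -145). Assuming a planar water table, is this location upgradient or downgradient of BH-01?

∂h/∂x = (311.01 − 310.74) / (180 − 0) = +0.001500
∂h/∂y = (311.03 − 310.74) / (285 − 0) = +0.001018
Head at (-135, -145) = 310.74 + (+0.001500)·(-135) + (+0.001018)·(-145) = 310.39 ft.
That is lower than the 310.74 ft at BH-01, so the point is downgradient.

downgradient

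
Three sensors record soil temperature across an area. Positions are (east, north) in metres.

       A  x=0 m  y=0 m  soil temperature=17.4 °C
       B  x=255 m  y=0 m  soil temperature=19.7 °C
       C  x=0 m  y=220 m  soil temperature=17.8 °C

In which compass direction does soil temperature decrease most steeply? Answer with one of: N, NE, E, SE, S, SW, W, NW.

∂T/∂x = (19.7 − 17.4) / (255 − 0) = +0.009020
∂T/∂y = (17.8 − 17.4) / (220 − 0) = +0.001818
Steepest decrease is along −∇f = (-0.009020 E, -0.001818 N) → west.

W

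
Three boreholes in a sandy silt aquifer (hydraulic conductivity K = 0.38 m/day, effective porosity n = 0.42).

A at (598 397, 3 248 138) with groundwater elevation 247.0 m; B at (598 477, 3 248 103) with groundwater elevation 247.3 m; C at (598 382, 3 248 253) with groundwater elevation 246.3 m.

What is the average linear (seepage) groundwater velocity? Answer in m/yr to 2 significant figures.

Three-point gradient (reference A): Δ to B = (80, -35, +0.3), Δ to C = (-15, 115, -0.7).
∂h/∂x = +0.001153, ∂h/∂y = -0.005937 (det = 8675).
|∇h| = √(0.001153² + -0.005937²) = 0.006048
Seepage velocity v = K·i/n = 0.38 × 0.006048 / 0.42 = 0.005472 m/day = 1.999 m/yr.

2.0 m/yr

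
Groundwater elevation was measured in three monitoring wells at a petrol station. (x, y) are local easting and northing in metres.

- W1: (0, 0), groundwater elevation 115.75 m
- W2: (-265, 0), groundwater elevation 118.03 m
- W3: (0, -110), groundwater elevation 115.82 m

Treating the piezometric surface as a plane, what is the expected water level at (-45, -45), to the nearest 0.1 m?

∂h/∂x = (118.03 − 115.75) / (-265 − 0) = -0.008604
∂h/∂y = (115.82 − 115.75) / (-110 − 0) = -0.0006364
h(-45, -45) = 115.75 + (-0.008604)·(-45) + (-0.0006364)·(-45) = 115.75 +0.387 +0.029 = 116.166 m.

116.2 m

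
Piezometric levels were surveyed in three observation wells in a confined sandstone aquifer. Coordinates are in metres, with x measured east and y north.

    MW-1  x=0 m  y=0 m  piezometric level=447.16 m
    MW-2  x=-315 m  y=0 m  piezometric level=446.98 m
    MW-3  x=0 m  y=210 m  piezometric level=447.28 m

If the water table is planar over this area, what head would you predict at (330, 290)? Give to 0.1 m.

447.5 m

∂h/∂x = (446.98 − 447.16) / (-315 − 0) = +0.0005714
∂h/∂y = (447.28 − 447.16) / (210 − 0) = +0.0005714
h(330, 290) = 447.16 + (+0.0005714)·(330) + (+0.0005714)·(290) = 447.16 +0.189 +0.166 = 447.514 m.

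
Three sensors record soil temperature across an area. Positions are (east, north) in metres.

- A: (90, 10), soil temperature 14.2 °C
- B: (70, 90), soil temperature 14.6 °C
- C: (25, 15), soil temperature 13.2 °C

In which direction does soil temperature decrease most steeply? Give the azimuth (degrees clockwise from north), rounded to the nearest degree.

241°

Taking A as reference: B−A = (-20, 80, +0.4); C−A = (-65, 5, -1.0).
Determinant of the coordinate differences = (-20)·5 − (-65)·80 = 5100.
∂T/∂x = [(+0.4)·5 − (-1.0)·80] / 5100 = +0.01608
∂T/∂y = [(-20)·(-1.0) − (-65)·(+0.4)] / 5100 = +0.009020
Steepest decrease is along −∇f: components (-0.01608 E, -0.009020 N).
Azimuth = atan2(-0.01608, -0.009020) = 240.7° ≈ 241°.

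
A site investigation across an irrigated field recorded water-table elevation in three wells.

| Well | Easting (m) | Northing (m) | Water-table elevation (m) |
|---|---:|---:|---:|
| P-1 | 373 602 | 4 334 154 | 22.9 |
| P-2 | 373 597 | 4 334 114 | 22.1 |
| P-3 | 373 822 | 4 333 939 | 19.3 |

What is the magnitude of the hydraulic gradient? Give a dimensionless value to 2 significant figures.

0.020

Three-point gradient (reference P-1): Δ to P-2 = (-5, -40, -0.8), Δ to P-3 = (220, -215, -3.6).
∂h/∂x = +0.002835, ∂h/∂y = +0.01965 (det = 9875).
|∇h| = √(0.002835² + 0.01965²) = 0.01985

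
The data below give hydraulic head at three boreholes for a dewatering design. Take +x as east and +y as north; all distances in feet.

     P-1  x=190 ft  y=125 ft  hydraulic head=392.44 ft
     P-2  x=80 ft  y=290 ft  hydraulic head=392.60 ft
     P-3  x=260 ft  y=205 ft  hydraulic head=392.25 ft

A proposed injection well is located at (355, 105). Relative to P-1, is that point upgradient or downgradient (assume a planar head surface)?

With h = a·x + b·y + c and P-1 as origin, the differences give:
  (-110)·a + 165·b = +0.16
  70·a + 80·b = -0.19
Eliminate b (×80 and ×165, subtract): -20350·a = 44.150 → a = ∂h/∂x = -0.002170
Back-substitute: b = ∂h/∂y = -0.0004767.
Head at (355, 105) = 392.44 + (-0.002170)·(165) + (-0.0004767)·(-20) = 392.09 ft.
That is lower than the 392.44 ft at P-1, so the point is downgradient.

downgradient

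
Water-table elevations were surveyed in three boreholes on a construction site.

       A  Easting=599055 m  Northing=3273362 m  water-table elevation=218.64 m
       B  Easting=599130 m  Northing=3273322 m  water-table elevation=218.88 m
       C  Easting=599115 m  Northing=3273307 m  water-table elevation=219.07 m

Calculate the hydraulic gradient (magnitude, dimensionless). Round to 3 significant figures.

0.0106

With h = a·x + b·y + c and A as origin, the differences give:
  75·a + (-40)·b = +0.24
  60·a + (-55)·b = +0.43
Eliminate b (×(-55) and ×(-40), subtract): -1725·a = 4.000 → a = ∂h/∂x = -0.002319
Back-substitute: b = ∂h/∂y = -0.01035.
|∇h| = √(-0.002319² + -0.01035²) = 0.01061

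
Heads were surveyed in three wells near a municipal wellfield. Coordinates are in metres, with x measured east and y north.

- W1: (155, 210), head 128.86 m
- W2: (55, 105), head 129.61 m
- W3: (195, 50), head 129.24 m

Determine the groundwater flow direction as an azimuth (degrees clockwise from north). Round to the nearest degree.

Taking W1 as reference: W2−W1 = (-100, -105, +0.75); W3−W1 = (40, -160, +0.38).
Solve a·Δx + b·Δy = Δh: det = (-100)·(-160) − 40·(-105) = 20200.
∂h/∂x = [(+0.75)·(-160) − (+0.38)·(-105)] / 20200 = -0.003965
∂h/∂y = [(-100)·(+0.38) − 40·(+0.75)] / 20200 = -0.003366
Flow direction (−∇h) has components (+0.003965 E, +0.003366 N).
Azimuth = atan2(E, N) = atan2(+0.003965, +0.003366) = 49.7° ≈ 050°.

050°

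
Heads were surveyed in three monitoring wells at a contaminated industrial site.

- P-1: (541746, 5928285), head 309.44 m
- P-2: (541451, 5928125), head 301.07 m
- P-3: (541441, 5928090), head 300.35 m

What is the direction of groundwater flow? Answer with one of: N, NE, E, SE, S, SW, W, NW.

SW

Differences from P-1: to P-2 (Δx, Δy, Δh) = (-295, -160, -8.37); to P-3 = (-305, -195, -9.09).
Solve a·Δx + b·Δy = Δh: det = (-295)·(-195) − (-305)·(-160) = 8725.
∂h/∂x = [(-8.37)·(-195) − (-9.09)·(-160)] / 8725 = +0.02037
∂h/∂y = [(-295)·(-9.09) − (-305)·(-8.37)] / 8725 = +0.01475
Flow = −∇h = (-0.02037 east, -0.01475 north), which points southwest.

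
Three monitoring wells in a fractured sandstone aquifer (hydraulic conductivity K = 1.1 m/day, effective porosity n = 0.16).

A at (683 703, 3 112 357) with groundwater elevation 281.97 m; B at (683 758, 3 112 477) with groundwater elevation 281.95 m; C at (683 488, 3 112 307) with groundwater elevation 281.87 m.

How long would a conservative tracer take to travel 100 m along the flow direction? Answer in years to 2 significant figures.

56 years

Taking A as reference: B−A = (55, 120, -0.02); C−A = (-215, -50, -0.10).
Solve a·Δx + b·Δy = Δh: det = 55·(-50) − (-215)·120 = 23050.
∂h/∂x = [(-0.02)·(-50) − (-0.10)·120] / 23050 = +0.0005640
∂h/∂y = [55·(-0.10) − (-215)·(-0.02)] / 23050 = -0.0004252
|∇h| = √(0.0005640² + -0.0004252²) = 0.0007063
Seepage velocity v = K·i/n = 1.1 × 0.0007063 / 0.16 = 0.004856 m/day.
t = 100 / 0.004856 = 2.059e+04 days = 56.4 years.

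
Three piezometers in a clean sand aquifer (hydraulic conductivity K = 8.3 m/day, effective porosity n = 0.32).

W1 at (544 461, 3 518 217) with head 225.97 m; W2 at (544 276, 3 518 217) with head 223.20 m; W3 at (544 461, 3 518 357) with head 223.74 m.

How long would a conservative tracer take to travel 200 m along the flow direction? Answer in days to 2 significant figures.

350 days

∂h/∂x = (223.20 − 225.97) / (544276 − 544461) = +0.01497
∂h/∂y = (223.74 − 225.97) / (3518357 − 3518217) = -0.01593
|∇h| = √(0.01497² + -0.01593²) = 0.02186
Seepage velocity v = K·i/n = 8.3 × 0.02186 / 0.32 = 0.567 m/day.
t = 200 / 0.567 = 352.7 days.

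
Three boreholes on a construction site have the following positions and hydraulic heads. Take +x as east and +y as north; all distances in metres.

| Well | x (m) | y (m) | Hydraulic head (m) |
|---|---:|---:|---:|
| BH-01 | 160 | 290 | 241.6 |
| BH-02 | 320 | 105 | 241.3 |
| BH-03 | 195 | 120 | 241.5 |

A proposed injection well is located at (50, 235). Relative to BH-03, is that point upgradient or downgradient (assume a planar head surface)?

Three-point gradient (reference BH-01): Δ to BH-02 = (160, -185, -0.3), Δ to BH-03 = (35, -170, -0.1).
∂h/∂x = -0.001568, ∂h/∂y = +0.0002654 (det = -20725).
Head at (50, 235) = 241.6 + (-0.001568)·(-110) + (+0.0002654)·(-55) = 241.76 m.
That is higher than the 241.5 m at BH-03, so the point is upgradient.

upgradient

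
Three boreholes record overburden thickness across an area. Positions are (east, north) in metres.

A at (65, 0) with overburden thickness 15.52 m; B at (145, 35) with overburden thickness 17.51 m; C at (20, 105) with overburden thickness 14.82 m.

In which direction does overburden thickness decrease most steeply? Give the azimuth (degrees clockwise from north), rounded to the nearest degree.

Taking A as reference: B−A = (80, 35, +1.99); C−A = (-45, 105, -0.70).
Determinant of the coordinate differences = 80·105 − (-45)·35 = 9975.
∂d/∂x = [(+1.99)·105 − (-0.70)·35] / 9975 = +0.02340
∂d/∂y = [80·(-0.70) − (-45)·(+1.99)] / 9975 = +0.003363
Steepest decrease is along −∇f: components (-0.02340 E, -0.003363 N).
Azimuth = atan2(-0.02340, -0.003363) = 261.8° ≈ 262°.

262°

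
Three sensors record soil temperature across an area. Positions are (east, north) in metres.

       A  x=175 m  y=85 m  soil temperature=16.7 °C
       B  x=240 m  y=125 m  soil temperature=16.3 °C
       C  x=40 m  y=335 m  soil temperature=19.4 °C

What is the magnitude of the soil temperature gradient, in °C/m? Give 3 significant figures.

0.0111 °C/m

Differences from A: to B (Δx, Δy, Δh) = (65, 40, -0.4); to C = (-135, 250, +2.7).
Determinant of the coordinate differences = 65·250 − (-135)·40 = 21650.
∂T/∂x = [(-0.4)·250 − (+2.7)·40] / 21650 = -0.009607
∂T/∂y = [65·(+2.7) − (-135)·(-0.4)] / 21650 = +0.005612
|∇f| = √(-0.009607² + 0.005612²) = 0.01113 °C/m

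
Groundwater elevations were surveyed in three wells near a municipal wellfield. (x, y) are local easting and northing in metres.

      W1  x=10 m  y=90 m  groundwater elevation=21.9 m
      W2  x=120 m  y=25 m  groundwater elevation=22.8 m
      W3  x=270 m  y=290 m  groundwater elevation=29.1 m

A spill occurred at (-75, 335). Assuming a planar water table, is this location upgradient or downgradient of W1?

Differences from W1: to W2 (Δx, Δy, Δh) = (110, -65, +0.9); to W3 = (260, 200, +7.2).
Determinant of the coordinate differences = 110·200 − 260·(-65) = 38900.
∂h/∂x = [(+0.9)·200 − (+7.2)·(-65)] / 38900 = +0.01666
∂h/∂y = [110·(+7.2) − 260·(+0.9)] / 38900 = +0.01434
Head at (-75, 335) = 21.9 + (+0.01666)·(-85) + (+0.01434)·(245) = 24.00 m.
That is higher than the 21.9 m at W1, so the point is upgradient.

upgradient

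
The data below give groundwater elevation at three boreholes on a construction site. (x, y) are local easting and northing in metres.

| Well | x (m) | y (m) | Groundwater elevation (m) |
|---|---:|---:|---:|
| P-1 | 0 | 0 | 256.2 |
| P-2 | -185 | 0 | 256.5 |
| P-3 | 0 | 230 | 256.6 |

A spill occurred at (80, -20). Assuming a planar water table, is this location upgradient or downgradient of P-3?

∂h/∂x = (256.5 − 256.2) / (-185 − 0) = -0.001622
∂h/∂y = (256.6 − 256.2) / (230 − 0) = +0.001739
Head at (80, -20) = 256.2 + (-0.001622)·(80) + (+0.001739)·(-20) = 256.04 m.
That is lower than the 256.6 m at P-3, so the point is downgradient.

downgradient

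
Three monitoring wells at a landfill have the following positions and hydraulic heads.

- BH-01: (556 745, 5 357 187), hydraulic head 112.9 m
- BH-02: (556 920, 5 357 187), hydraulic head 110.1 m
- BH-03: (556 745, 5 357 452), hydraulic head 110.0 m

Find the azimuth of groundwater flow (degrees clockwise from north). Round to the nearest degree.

056°

∂h/∂x = (110.1 − 112.9) / (556920 − 556745) = -0.01600
∂h/∂y = (110.0 − 112.9) / (5357452 − 5357187) = -0.01094
Flow direction (−∇h) has components (+0.01600 E, +0.01094 N).
Azimuth = atan2(E, N) = atan2(+0.01600, +0.01094) = 55.6° ≈ 056°.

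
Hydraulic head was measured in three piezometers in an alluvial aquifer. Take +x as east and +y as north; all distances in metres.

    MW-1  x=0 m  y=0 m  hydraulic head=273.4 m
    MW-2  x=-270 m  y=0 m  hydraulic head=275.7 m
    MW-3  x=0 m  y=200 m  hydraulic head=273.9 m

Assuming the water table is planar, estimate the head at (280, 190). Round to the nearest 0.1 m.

∂h/∂x = (275.7 − 273.4) / (-270 − 0) = -0.008519
∂h/∂y = (273.9 − 273.4) / (200 − 0) = +0.002500
h(280, 190) = 273.4 + (-0.008519)·(280) + (+0.002500)·(190) = 273.4 -2.385 +0.475 = 271.490 m.

271.5 m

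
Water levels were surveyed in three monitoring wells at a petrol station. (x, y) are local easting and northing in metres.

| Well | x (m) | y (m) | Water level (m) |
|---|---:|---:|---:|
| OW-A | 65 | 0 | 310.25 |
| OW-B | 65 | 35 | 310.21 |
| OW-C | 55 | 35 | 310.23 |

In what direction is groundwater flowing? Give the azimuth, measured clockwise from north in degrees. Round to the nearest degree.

With h = a·x + b·y + c and OW-A as origin, the differences give:
  0·a + 35·b = -0.04
  (-10)·a + 35·b = -0.02
Eliminate b (×35 and ×35, subtract): 350·a = -0.700 → a = ∂h/∂x = -0.002000
Back-substitute: b = ∂h/∂y = -0.001143.
Flow direction (−∇h) has components (+0.002000 E, +0.001143 N).
Azimuth = atan2(E, N) = atan2(+0.002000, +0.001143) = 60.3° ≈ 060°.

060°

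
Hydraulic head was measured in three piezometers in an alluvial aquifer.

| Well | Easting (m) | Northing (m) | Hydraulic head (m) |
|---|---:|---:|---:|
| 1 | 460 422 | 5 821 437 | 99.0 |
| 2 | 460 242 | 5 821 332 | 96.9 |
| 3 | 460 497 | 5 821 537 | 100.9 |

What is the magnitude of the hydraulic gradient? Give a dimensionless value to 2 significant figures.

0.018

With h = a·x + b·y + c and 1 as origin, the differences give:
  (-180)·a + (-105)·b = -2.1
  75·a + 100·b = +1.9
Eliminate b (×100 and ×(-105), subtract): -10125·a = -10.50 → a = ∂h/∂x = +0.001037
Back-substitute: b = ∂h/∂y = +0.01822.
|∇h| = √(0.001037² + 0.01822²) = 0.01825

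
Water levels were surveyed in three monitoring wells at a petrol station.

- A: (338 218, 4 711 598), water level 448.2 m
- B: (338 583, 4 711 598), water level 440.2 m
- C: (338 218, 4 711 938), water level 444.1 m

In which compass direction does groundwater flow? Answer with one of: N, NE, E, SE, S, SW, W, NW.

NE

∂h/∂x = (440.2 − 448.2) / (338583 − 338218) = -0.02192
∂h/∂y = (444.1 − 448.2) / (4711938 − 4711598) = -0.01206
Flow = −∇h = (+0.02192 east, +0.01206 north), which points northeast.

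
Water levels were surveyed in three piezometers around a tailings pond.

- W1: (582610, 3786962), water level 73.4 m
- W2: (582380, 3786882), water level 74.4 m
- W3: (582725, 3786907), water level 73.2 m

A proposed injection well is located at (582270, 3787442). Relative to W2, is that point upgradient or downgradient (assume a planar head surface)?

With h = a·x + b·y + c and W1 as origin, the differences give:
  (-230)·a + (-80)·b = +1.0
  115·a + (-55)·b = -0.2
Eliminate b (×(-55) and ×(-80), subtract): 21850·a = -71.00 → a = ∂h/∂x = -0.003249
Back-substitute: b = ∂h/∂y = -0.003158.
Head at (582270, 3787442) = 73.4 + (-0.003249)·(-340) + (-0.003158)·(480) = 72.99 m.
That is lower than the 74.4 m at W2, so the point is downgradient.

downgradient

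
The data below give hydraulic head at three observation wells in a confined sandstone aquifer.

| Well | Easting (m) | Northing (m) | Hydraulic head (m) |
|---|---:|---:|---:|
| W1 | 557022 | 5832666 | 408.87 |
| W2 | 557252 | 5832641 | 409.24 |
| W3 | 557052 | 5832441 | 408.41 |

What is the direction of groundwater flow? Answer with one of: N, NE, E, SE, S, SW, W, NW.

With h = a·x + b·y + c and W1 as origin, the differences give:
  230·a + (-25)·b = +0.37
  30·a + (-225)·b = -0.46
Eliminate b (×(-225) and ×(-25), subtract): -51000·a = -94.750 → a = ∂h/∂x = +0.001858
Back-substitute: b = ∂h/∂y = +0.002292.
Flow = −∇h = (-0.001858 east, -0.002292 north), which points southwest.

SW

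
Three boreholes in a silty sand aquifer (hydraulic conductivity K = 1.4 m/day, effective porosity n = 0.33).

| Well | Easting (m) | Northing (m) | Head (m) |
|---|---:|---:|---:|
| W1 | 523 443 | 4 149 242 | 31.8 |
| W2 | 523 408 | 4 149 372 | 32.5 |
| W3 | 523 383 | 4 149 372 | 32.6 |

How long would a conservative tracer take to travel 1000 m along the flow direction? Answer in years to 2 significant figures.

110 years

Three-point gradient (reference W1): Δ to W2 = (-35, 130, +0.7), Δ to W3 = (-60, 130, +0.8).
∂h/∂x = -0.004000, ∂h/∂y = +0.004308 (det = 3250).
|∇h| = √(-0.004000² + 0.004308²) = 0.005879
Seepage velocity v = K·i/n = 1.4 × 0.005879 / 0.33 = 0.02494 m/day.
t = 1000 / 0.02494 = 4.01e+04 days = 110 years.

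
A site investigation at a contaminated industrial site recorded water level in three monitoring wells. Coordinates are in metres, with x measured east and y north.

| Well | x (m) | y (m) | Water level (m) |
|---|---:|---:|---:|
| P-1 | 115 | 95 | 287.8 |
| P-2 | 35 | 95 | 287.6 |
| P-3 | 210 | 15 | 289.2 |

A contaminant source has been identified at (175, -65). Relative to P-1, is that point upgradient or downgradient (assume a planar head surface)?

upgradient

Taking P-1 as reference: P-2−P-1 = (-80, 0, -0.2); P-3−P-1 = (95, -80, +1.4).
Solve a·Δx + b·Δy = Δh: det = (-80)·(-80) − 95·0 = 6400.
∂h/∂x = [(-0.2)·(-80) − (+1.4)·0] / 6400 = +0.002500
∂h/∂y = [(-80)·(+1.4) − 95·(-0.2)] / 6400 = -0.01453
Head at (175, -65) = 287.8 + (+0.002500)·(60) + (-0.01453)·(-160) = 290.27 m.
That is higher than the 287.8 m at P-1, so the point is upgradient.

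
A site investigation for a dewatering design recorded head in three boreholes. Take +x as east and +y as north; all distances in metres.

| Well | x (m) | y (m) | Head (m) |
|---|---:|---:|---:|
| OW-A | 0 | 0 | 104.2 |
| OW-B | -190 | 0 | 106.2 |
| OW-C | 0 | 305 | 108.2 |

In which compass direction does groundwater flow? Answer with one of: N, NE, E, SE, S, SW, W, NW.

SE

∂h/∂x = (106.2 − 104.2) / (-190 − 0) = -0.01053
∂h/∂y = (108.2 − 104.2) / (305 − 0) = +0.01311
Flow = −∇h = (+0.01053 east, -0.01311 north), which points southeast.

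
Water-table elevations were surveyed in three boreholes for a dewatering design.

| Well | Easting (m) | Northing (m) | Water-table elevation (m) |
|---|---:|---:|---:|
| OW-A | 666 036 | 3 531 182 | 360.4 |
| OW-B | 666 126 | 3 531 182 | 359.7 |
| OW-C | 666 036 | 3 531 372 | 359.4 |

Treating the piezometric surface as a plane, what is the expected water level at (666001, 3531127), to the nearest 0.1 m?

∂h/∂x = (359.7 − 360.4) / (666126 − 666036) = -0.007778
∂h/∂y = (359.4 − 360.4) / (3531372 − 3531182) = -0.005263
h(666001, 3531127) = 360.4 + (-0.007778)·(-35) + (-0.005263)·(-55) = 360.4 +0.272 +0.289 = 360.962 m.

361.0 m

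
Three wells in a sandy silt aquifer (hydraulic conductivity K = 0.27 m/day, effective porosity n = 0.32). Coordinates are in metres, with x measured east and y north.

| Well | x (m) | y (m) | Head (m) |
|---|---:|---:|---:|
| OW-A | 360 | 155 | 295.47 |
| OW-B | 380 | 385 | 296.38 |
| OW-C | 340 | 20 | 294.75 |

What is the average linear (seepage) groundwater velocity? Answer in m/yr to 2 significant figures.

7.0 m/yr

With h = a·x + b·y + c and OW-A as origin, the differences give:
  20·a + 230·b = +0.91
  (-20)·a + (-135)·b = -0.72
Eliminate b (×(-135) and ×230, subtract): 1900·a = 42.750 → a = ∂h/∂x = +0.02250
Back-substitute: b = ∂h/∂y = +0.002000.
|∇h| = √(0.02250² + 0.002000²) = 0.02259
Seepage velocity v = K·i/n = 0.27 × 0.02259 / 0.32 = 0.01906 m/day = 6.962 m/yr.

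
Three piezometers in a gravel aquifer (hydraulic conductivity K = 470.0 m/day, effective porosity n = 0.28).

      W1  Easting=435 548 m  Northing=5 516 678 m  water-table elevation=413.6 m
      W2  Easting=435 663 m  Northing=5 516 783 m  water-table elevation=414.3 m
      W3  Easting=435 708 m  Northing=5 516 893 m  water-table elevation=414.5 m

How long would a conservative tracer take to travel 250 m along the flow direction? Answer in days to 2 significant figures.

21 days

Taking W1 as reference: W2−W1 = (115, 105, +0.7); W3−W1 = (160, 215, +0.9).
Determinant of the coordinate differences = 115·215 − 160·105 = 7925.
∂h/∂x = [(+0.7)·215 − (+0.9)·105] / 7925 = +0.007066
∂h/∂y = [115·(+0.9) − 160·(+0.7)] / 7925 = -0.001073
|∇h| = √(0.007066² + -0.001073²) = 0.007147
Seepage velocity v = K·i/n = 470.0 × 0.007147 / 0.28 = 12 m/day.
t = 250 / 12 = 20.83 days.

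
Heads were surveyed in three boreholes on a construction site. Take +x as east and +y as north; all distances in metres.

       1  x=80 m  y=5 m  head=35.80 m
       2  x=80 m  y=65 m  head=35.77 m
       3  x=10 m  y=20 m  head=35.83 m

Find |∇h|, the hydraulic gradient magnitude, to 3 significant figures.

With h = a·x + b·y + c and 1 as origin, the differences give:
  0·a + 60·b = -0.03
  (-70)·a + 15·b = +0.03
Eliminate b (×15 and ×60, subtract): 4200·a = -2.250 → a = ∂h/∂x = -0.0005357
Back-substitute: b = ∂h/∂y = -0.0005000.
|∇h| = √(-0.0005357² + -0.0005000²) = 0.0007328

0.000733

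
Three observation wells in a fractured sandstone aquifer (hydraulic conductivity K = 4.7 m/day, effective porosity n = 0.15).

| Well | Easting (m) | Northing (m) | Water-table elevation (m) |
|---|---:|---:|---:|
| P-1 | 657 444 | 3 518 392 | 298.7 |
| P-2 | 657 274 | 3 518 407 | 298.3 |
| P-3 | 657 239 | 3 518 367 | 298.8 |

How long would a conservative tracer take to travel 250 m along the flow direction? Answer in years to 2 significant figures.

Differences from P-1: to P-2 (Δx, Δy, Δh) = (-170, 15, -0.4); to P-3 = (-205, -25, +0.1).
Solve a·Δx + b·Δy = Δh: det = (-170)·(-25) − (-205)·15 = 7325.
∂h/∂x = [(-0.4)·(-25) − (+0.1)·15] / 7325 = +0.001160
∂h/∂y = [(-170)·(+0.1) − (-205)·(-0.4)] / 7325 = -0.01352
|∇h| = √(0.001160² + -0.01352²) = 0.01357
Seepage velocity v = K·i/n = 4.7 × 0.01357 / 0.15 = 0.4252 m/day.
t = 250 / 0.4252 = 588 days = 1.61 years.

1.6 years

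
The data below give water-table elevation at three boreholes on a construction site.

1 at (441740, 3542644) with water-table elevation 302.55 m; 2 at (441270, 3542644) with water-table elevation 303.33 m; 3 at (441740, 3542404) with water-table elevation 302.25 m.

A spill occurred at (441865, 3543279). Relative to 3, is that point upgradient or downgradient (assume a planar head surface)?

∂h/∂x = (303.33 − 302.55) / (441270 − 441740) = -0.001660
∂h/∂y = (302.25 − 302.55) / (3542404 − 3542644) = +0.001250
Head at (441865, 3543279) = 302.55 + (-0.001660)·(125) + (+0.001250)·(635) = 303.14 m.
That is higher than the 302.25 m at 3, so the point is upgradient.

upgradient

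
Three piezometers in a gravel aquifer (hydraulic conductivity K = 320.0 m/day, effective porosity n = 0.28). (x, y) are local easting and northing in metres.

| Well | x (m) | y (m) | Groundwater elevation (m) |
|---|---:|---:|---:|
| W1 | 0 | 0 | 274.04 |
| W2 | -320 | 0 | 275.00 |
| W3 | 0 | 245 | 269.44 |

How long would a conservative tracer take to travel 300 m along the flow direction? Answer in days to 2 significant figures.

∂h/∂x = (275.00 − 274.04) / (-320 − 0) = -0.003000
∂h/∂y = (269.44 − 274.04) / (245 − 0) = -0.01878
|∇h| = √(-0.003000² + -0.01878²) = 0.01902
Seepage velocity v = K·i/n = 320.0 × 0.01902 / 0.28 = 21.74 m/day.
t = 300 / 21.74 = 13.8 days.

14 days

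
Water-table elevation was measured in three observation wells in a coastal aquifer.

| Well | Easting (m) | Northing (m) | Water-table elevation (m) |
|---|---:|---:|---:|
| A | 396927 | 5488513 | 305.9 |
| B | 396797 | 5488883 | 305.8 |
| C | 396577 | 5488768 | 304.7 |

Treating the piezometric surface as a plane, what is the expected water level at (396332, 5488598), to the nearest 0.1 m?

303.4 m

With h = a·x + b·y + c and A as origin, the differences give:
  (-130)·a + 370·b = -0.1
  (-350)·a + 255·b = -1.2
Eliminate b (×255 and ×370, subtract): 96350·a = 418.50 → a = ∂h/∂x = +0.004344
Back-substitute: b = ∂h/∂y = +0.001256.
h(396332, 5488598) = 305.9 + (+0.004344)·(-595) + (+0.001256)·(85) = 305.9 -2.584 +0.107 = 303.422 m.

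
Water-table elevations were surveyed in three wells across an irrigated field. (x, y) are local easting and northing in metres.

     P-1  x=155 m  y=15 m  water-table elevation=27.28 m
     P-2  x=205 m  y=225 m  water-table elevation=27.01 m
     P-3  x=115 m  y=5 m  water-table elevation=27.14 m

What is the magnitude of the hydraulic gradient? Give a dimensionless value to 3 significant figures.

Three-point gradient (reference P-1): Δ to P-2 = (50, 210, -0.27), Δ to P-3 = (-40, -10, -0.14).
∂h/∂x = +0.004063, ∂h/∂y = -0.002253 (det = 7900).
|∇h| = √(0.004063² + -0.002253²) = 0.004646

0.00465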